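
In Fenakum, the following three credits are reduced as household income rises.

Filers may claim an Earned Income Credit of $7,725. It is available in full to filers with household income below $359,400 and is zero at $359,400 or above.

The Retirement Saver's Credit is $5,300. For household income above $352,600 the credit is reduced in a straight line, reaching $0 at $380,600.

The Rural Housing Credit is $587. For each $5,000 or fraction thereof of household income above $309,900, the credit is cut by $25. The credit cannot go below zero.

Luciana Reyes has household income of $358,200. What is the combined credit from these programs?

$12,302

Earned Income Credit: $358,200 is below the $359,400 cutoff, so the full $7,725 applies.
Retirement Saver's Credit: $358,200 is $5,600 into a $28,000 phase-out range, leaving 22,400/28,000 of the credit: $5,300 × 22,400/28,000 = $4,240.
Rural Housing Credit: income exceeds $309,900 by $48,300, which is 10 full-or-partial $5,000 increments; reduction = 10 × $25 = $250, leaving $337.
Total: $7,725 + $4,240 + $337 = $12,302.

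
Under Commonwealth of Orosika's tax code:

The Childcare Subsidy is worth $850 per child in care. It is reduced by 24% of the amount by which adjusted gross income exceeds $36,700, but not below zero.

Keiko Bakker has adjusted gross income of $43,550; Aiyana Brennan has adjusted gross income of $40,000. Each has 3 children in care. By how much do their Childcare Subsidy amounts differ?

$852

Keiko ($43,550): Childcare Subsidy: base = 3 × $850 = $2,550. 24% of the $6,850 excess over $36,700 is $1,644; credit = $2,550 − $1,644 = $906.
Aiyana ($40,000): Childcare Subsidy: base = 3 × $850 = $2,550. 24% of the $3,300 excess over $36,700 is $792; credit = $2,550 − $792 = $1,758.
Difference: |$906 − $1,758| = $852.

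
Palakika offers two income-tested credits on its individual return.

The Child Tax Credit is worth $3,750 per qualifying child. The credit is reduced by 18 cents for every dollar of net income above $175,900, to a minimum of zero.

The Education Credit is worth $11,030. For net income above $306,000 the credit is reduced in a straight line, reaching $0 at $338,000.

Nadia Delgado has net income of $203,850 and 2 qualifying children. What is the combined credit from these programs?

Child Tax Credit: base = 2 × $3,750 = $7,500. 18% of the $27,950 excess over $175,900 is $5,031; credit = $7,500 − $5,031 = $2,469.
Education Credit: $203,850 is at or below the $306,000 threshold, so the full $11,030 applies.
Total: $2,469 + $11,030 = $13,499.

$13,499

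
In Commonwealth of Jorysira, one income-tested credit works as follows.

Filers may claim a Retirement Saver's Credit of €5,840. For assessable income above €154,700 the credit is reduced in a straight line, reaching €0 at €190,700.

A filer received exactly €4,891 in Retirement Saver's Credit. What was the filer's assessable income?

€160,550

€4,891 is 4,891/5,840 of the full €5,840, so 949/5,840 of the €36,000 range has been used: income = €154,700 + €36,000 × 949/5,840 = €160,550.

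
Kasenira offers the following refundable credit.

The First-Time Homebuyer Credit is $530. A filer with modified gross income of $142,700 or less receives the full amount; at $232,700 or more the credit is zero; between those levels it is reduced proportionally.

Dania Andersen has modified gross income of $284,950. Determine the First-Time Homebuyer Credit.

$0

First-Time Homebuyer Credit: $284,950 is at or above $232,700, so the credit is $0.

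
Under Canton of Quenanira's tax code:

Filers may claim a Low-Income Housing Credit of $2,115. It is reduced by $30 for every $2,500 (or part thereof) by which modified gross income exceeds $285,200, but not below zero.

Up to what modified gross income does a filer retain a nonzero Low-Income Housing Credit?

After 70 increments the reduction is 70 × $30 = $2,100, leaving $15; one more increment wipes it out. Increment 70 ends at excess 70 × $2,500 = $175,000, so the highest qualifying income is $285,200 + $175,000 = $460,200.

$460,200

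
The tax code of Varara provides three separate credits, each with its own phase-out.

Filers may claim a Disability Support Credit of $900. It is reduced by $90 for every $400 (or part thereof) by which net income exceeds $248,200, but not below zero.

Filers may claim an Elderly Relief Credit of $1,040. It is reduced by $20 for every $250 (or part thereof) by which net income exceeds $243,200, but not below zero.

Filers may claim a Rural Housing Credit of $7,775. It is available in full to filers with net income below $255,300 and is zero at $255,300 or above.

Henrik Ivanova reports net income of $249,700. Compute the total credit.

$8,835

Disability Support Credit: income exceeds $248,200 by $1,500, which is 4 full-or-partial $400 increments; reduction = 4 × $90 = $360, leaving $540.
Elderly Relief Credit: income exceeds $243,200 by $6,500, which is 26 full-or-partial $250 increments; reduction = 26 × $20 = $520, leaving $520.
Rural Housing Credit: $249,700 is below the $255,300 cutoff, so the full $7,775 applies.
Total: $540 + $520 + $7,775 = $8,835.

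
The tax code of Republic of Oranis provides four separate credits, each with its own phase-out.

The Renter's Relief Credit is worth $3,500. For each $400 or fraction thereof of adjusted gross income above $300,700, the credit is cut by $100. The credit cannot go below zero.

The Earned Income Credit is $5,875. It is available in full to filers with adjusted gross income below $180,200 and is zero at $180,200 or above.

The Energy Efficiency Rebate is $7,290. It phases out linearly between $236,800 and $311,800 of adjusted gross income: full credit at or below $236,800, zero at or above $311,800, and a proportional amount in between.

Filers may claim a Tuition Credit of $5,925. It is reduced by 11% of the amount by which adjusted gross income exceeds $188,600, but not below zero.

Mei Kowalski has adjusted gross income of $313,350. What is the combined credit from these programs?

$300

Renter's Relief Credit: income exceeds $300,700 by $12,650, which is 32 full-or-partial $400 increments; reduction = 32 × $100 = $3,200, leaving $300.
Earned Income Credit: $313,350 meets or exceeds the $180,200 cutoff, so the credit is $0.
Energy Efficiency Rebate: $313,350 is at or above $311,800, so the credit is $0.
Tuition Credit: 11% of the $124,750 excess over $188,600 is $13,722.50 ≥ base, so the credit is $0.
Total: $300 + $0 + $0 + $0 = $300.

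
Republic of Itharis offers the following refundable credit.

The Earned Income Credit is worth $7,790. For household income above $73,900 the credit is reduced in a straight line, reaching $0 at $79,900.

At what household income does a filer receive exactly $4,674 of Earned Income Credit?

$76,300

$4,674 is 4,674/7,790 of the full $7,790, so 3,116/7,790 of the $6,000 range has been used: income = $73,900 + $6,000 × 3,116/7,790 = $76,300.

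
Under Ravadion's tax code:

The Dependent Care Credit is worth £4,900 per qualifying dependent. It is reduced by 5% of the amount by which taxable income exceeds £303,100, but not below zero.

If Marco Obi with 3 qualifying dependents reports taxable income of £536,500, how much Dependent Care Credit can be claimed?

£3,030

Dependent Care Credit: base = 3 × £4,900 = £14,700. 5% of the £233,400 excess over £303,100 is £11,670; credit = £14,700 − £11,670 = £3,030.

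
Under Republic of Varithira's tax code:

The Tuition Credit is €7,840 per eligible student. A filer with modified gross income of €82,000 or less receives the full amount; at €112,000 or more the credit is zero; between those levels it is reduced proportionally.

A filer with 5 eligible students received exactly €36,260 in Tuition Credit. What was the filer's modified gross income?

Full credit = 5 × €7,840 = €39,200.
€36,260 is 36,260/39,200 of the full €39,200, so 2,940/39,200 of the €30,000 range has been used: income = €82,000 + €30,000 × 2,940/39,200 = €84,250.

€84,250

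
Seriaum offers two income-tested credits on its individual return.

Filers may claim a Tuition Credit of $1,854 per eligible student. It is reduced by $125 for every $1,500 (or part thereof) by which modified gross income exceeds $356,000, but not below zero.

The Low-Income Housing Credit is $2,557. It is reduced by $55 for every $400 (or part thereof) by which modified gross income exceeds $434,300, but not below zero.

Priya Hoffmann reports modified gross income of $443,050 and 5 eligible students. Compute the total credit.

$3,242

Tuition Credit: base = 5 × $1,854 = $9,270. income exceeds $356,000 by $87,050, which is 59 full-or-partial $1,500 increments; reduction = 59 × $125 = $7,375, leaving $1,895.
Low-Income Housing Credit: income exceeds $434,300 by $8,750, which is 22 full-or-partial $400 increments; reduction = 22 × $55 = $1,210, leaving $1,347.
Total: $1,895 + $1,347 = $3,242.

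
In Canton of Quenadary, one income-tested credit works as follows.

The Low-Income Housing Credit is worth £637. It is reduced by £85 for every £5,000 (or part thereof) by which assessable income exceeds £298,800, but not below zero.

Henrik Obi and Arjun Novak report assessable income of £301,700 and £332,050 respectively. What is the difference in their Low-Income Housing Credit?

£510

Henrik (£301,700): Low-Income Housing Credit: income exceeds £298,800 by £2,900, which is 1 full-or-partial £5,000 increment; reduction = 1 × £85 = £85, leaving £552.
Arjun (£332,050): Low-Income Housing Credit: income exceeds £298,800 by £33,250, which is 7 full-or-partial £5,000 increments; reduction = 7 × £85 = £595, leaving £42.
Difference: |£552 − £42| = £510.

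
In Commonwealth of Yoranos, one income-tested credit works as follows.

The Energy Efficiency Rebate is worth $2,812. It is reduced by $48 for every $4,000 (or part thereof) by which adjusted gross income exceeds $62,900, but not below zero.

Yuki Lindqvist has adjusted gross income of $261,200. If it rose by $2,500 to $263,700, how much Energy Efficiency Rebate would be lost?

At $261,200 — income exceeds $62,900 by $198,300, which is 50 full-or-partial $4,000 increments; reduction = 50 × $48 = $2,400, leaving $412.
At $263,700 — income exceeds $62,900 by $200,800, which is 51 full-or-partial $4,000 increments; reduction = 51 × $48 = $2,448, leaving $364.
Lost: $412 − $364 = $48.

$48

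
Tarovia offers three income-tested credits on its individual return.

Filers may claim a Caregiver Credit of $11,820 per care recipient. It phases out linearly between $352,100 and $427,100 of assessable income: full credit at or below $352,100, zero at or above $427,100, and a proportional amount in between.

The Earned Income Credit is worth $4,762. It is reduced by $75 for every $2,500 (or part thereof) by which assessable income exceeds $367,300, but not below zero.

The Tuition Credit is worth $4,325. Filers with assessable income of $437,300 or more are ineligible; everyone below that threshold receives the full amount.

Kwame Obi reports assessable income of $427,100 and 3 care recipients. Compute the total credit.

Caregiver Credit: base = 3 × $11,820 = $35,460. $427,100 is at or above $427,100, so the credit is $0.
Earned Income Credit: income exceeds $367,300 by $59,800, which is 24 full-or-partial $2,500 increments; reduction = 24 × $75 = $1,800, leaving $2,962.
Tuition Credit: $427,100 is below the $437,300 cutoff, so the full $4,325 applies.
Total: $0 + $2,962 + $4,325 = $7,287.

$7,287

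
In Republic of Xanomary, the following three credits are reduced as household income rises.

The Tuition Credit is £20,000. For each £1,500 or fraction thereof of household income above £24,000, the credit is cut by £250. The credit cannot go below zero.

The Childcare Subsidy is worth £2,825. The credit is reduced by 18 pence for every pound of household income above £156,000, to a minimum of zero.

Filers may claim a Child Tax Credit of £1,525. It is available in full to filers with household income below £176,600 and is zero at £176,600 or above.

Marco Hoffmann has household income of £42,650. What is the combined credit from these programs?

Tuition Credit: income exceeds £24,000 by £18,650, which is 13 full-or-partial £1,500 increments; reduction = 13 × £250 = £3,250, leaving £16,750.
Childcare Subsidy: £42,650 is at or below the £156,000 threshold, so the full £2,825 applies.
Child Tax Credit: £42,650 is below the £176,600 cutoff, so the full £1,525 applies.
Total: £16,750 + £2,825 + £1,525 = £21,100.

£21,100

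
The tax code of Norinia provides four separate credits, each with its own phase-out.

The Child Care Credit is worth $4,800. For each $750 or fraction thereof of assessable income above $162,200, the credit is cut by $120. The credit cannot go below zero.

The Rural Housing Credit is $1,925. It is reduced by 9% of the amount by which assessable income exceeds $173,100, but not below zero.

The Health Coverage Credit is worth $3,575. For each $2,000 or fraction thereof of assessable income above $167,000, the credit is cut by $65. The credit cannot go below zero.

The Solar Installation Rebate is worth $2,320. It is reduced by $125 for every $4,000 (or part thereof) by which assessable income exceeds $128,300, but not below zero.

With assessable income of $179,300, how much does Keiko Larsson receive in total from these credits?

$7,222

Child Care Credit: income exceeds $162,200 by $17,100, which is 23 full-or-partial $750 increments; reduction = 23 × $120 = $2,760, leaving $2,040.
Rural Housing Credit: 9% of the $6,200 excess over $173,100 is $558; credit = $1,925 − $558 = $1,367.
Health Coverage Credit: income exceeds $167,000 by $12,300, which is 7 full-or-partial $2,000 increments; reduction = 7 × $65 = $455, leaving $3,120.
Solar Installation Rebate: income exceeds $128,300 by $51,000, which is 13 full-or-partial $4,000 increments; reduction = 13 × $125 = $1,625, leaving $695.
Total: $2,040 + $1,367 + $3,120 + $695 = $7,222.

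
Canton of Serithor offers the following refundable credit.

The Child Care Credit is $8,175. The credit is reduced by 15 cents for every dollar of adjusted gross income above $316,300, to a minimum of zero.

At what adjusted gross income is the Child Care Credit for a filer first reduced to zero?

The credit falls by 15% of each dollar above $316,300, so it reaches zero when the excess is $8,175 / 15% = $54,500: income = $316,300 + $54,500 = $370,800.

$370,800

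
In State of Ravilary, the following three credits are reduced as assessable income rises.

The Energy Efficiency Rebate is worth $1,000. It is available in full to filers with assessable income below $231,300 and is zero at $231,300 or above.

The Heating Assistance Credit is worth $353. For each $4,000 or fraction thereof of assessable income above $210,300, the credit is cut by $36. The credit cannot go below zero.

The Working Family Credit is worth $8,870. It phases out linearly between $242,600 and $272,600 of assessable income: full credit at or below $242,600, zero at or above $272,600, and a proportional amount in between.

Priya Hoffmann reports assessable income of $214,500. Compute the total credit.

Energy Efficiency Rebate: $214,500 is below the $231,300 cutoff, so the full $1,000 applies.
Heating Assistance Credit: income exceeds $210,300 by $4,200, which is 2 full-or-partial $4,000 increments; reduction = 2 × $36 = $72, leaving $281.
Working Family Credit: $214,500 is at or below the $242,600 threshold, so the full $8,870 applies.
Total: $1,000 + $281 + $8,870 = $10,151.

$10,151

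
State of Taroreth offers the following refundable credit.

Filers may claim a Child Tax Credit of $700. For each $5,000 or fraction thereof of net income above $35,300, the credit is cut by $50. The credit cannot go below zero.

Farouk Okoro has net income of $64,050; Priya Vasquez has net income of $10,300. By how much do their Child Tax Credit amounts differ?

$300

Farouk ($64,050): Child Tax Credit: income exceeds $35,300 by $28,750, which is 6 full-or-partial $5,000 increments; reduction = 6 × $50 = $300, leaving $400.
Priya ($10,300): Child Tax Credit: $10,300 is at or below the $35,300 threshold, so the full $700 applies.
Difference: |$400 − $700| = $300.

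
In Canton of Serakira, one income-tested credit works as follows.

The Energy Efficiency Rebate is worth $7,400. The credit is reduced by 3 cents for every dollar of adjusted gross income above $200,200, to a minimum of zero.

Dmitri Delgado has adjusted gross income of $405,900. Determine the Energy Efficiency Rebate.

Energy Efficiency Rebate: 3% of the $205,700 excess over $200,200 is $6,171; credit = $7,400 − $6,171 = $1,229.

$1,229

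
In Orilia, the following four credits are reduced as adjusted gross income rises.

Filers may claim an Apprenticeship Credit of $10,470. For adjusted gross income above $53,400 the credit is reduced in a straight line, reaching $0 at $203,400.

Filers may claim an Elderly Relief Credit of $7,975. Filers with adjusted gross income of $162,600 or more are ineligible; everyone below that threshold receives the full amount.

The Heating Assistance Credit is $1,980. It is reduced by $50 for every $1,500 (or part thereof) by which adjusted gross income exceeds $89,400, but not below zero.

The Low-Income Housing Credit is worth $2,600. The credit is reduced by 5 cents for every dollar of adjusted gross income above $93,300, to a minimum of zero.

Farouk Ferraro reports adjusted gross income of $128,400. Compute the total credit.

Apprenticeship Credit: $128,400 is $75,000 into a $150,000 phase-out range, leaving 75,000/150,000 of the credit: $10,470 × 75,000/150,000 = $5,235.
Elderly Relief Credit: $128,400 is below the $162,600 cutoff, so the full $7,975 applies.
Heating Assistance Credit: income exceeds $89,400 by $39,000, which is 26 full-or-partial $1,500 increments; reduction = 26 × $50 = $1,300, leaving $680.
Low-Income Housing Credit: 5% of the $35,100 excess over $93,300 is $1,755; credit = $2,600 − $1,755 = $845.
Total: $5,235 + $7,975 + $680 + $845 = $14,735.

$14,735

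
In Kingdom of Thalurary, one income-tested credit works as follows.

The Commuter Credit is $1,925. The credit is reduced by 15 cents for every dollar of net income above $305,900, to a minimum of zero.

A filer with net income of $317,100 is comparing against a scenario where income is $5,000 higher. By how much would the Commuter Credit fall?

At $317,100 — 15% of the $11,200 excess over $305,900 is $1,680; credit = $1,925 − $1,680 = $245.
At $322,100 — 15% of the $16,200 excess over $305,900 is $2,430 ≥ base, so the credit is $0.
Lost: $245 − $0 = $245.

$245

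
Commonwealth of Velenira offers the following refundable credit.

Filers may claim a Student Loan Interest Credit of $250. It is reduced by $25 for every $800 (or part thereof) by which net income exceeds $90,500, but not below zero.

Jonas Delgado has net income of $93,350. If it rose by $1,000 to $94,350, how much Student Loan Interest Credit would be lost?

$25

At $93,350 — income exceeds $90,500 by $2,850, which is 4 full-or-partial $800 increments; reduction = 4 × $25 = $100, leaving $150.
At $94,350 — income exceeds $90,500 by $3,850, which is 5 full-or-partial $800 increments; reduction = 5 × $25 = $125, leaving $125.
Lost: $150 − $125 = $25.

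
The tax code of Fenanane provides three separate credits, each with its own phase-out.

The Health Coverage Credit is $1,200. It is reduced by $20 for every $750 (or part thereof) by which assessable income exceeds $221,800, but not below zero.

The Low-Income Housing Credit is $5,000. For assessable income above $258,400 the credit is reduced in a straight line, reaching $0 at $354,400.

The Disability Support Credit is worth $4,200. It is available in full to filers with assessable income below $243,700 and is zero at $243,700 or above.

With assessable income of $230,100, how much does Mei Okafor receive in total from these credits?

Health Coverage Credit: income exceeds $221,800 by $8,300, which is 12 full-or-partial $750 increments; reduction = 12 × $20 = $240, leaving $960.
Low-Income Housing Credit: $230,100 is at or below the $258,400 threshold, so the full $5,000 applies.
Disability Support Credit: $230,100 is below the $243,700 cutoff, so the full $4,200 applies.
Total: $960 + $5,000 + $4,200 = $10,160.

$10,160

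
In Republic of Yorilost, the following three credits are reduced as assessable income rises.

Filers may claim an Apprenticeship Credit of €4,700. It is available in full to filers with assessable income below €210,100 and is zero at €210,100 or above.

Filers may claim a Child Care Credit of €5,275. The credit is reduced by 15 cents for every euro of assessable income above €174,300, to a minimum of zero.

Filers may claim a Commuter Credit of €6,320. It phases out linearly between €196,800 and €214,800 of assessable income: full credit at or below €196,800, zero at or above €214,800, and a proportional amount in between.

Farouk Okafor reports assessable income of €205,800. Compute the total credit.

Apprenticeship Credit: €205,800 is below the €210,100 cutoff, so the full €4,700 applies.
Child Care Credit: 15% of the €31,500 excess over €174,300 is €4,725; credit = €5,275 − €4,725 = €550.
Commuter Credit: €205,800 is €9,000 into a €18,000 phase-out range, leaving 9,000/18,000 of the credit: €6,320 × 9,000/18,000 = €3,160.
Total: €4,700 + €550 + €3,160 = €8,410.

€8,410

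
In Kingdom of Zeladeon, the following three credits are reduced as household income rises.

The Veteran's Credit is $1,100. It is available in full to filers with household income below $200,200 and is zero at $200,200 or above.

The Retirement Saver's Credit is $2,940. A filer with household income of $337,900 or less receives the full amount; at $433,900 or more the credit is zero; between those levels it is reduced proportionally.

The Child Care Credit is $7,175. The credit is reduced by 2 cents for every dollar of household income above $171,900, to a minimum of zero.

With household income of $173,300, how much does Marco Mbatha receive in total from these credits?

Veteran's Credit: $173,300 is below the $200,200 cutoff, so the full $1,100 applies.
Retirement Saver's Credit: $173,300 is at or below the $337,900 threshold, so the full $2,940 applies.
Child Care Credit: 2% of the $1,400 excess over $171,900 is $28; credit = $7,175 − $28 = $7,147.
Total: $1,100 + $2,940 + $7,147 = $11,187.

$11,187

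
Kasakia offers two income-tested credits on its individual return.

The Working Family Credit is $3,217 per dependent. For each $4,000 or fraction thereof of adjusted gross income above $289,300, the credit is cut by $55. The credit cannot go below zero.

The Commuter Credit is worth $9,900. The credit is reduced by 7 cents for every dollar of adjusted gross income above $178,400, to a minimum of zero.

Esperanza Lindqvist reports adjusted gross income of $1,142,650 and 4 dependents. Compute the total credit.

Working Family Credit: base = 4 × $3,217 = $12,868. income exceeds $289,300 by $853,350, which is 214 full-or-partial $4,000 increments; reduction = 214 × $55 = $11,770, leaving $1,098.
Commuter Credit: 7% of the $964,250 excess over $178,400 is $67,497.50 ≥ base, so the credit is $0.
Total: $1,098 + $0 = $1,098.

$1,098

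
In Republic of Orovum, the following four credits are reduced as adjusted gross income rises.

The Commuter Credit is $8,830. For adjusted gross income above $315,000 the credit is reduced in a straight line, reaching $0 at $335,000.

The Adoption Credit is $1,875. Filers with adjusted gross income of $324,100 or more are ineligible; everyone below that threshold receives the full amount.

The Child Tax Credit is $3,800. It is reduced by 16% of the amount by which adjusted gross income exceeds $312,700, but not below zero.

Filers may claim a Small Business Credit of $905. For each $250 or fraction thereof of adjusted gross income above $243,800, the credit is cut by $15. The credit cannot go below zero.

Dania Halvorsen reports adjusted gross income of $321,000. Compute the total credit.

Commuter Credit: $321,000 is $6,000 into a $20,000 phase-out range, leaving 14,000/20,000 of the credit: $8,830 × 14,000/20,000 = $6,181.
Adoption Credit: $321,000 is below the $324,100 cutoff, so the full $1,875 applies.
Child Tax Credit: 16% of the $8,300 excess over $312,700 is $1,328; credit = $3,800 − $1,328 = $2,472.
Small Business Credit: income exceeds $243,800 by $77,200 → 309 increments × $15 = $4,635 ≥ base, so the credit is $0.
Total: $6,181 + $1,875 + $2,472 + $0 = $10,528.

$10,528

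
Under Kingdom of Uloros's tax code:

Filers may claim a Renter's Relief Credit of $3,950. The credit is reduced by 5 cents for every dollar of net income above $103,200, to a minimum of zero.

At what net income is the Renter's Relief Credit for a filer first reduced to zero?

The credit falls by 5% of each dollar above $103,200, so it reaches zero when the excess is $3,950 / 5% = $79,000: income = $103,200 + $79,000 = $182,200.

$182,200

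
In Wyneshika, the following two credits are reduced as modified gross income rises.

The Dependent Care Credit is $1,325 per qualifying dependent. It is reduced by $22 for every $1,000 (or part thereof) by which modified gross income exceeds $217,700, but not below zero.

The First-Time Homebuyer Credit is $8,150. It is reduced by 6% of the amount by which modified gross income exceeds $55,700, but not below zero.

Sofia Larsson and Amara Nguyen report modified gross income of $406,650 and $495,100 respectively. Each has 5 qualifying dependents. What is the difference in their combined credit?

Sofia ($406,650): Dependent Care Credit: base = 5 × $1,325 = $6,625. income exceeds $217,700 by $188,950, which is 189 full-or-partial $1,000 increments; reduction = 189 × $22 = $4,158, leaving $2,467. First-Time Homebuyer Credit: 6% of the $350,950 excess over $55,700 is $21,057 ≥ base, so the credit is $0. total $2,467 + $0 = $2,467
Amara ($495,100): Dependent Care Credit: base = 5 × $1,325 = $6,625. income exceeds $217,700 by $277,400, which is 278 full-or-partial $1,000 increments; reduction = 278 × $22 = $6,116, leaving $509. First-Time Homebuyer Credit: 6% of the $439,400 excess over $55,700 is $26,364 ≥ base, so the credit is $0. total $509 + $0 = $509
Difference: |$2,467 − $509| = $1,958.

$1,958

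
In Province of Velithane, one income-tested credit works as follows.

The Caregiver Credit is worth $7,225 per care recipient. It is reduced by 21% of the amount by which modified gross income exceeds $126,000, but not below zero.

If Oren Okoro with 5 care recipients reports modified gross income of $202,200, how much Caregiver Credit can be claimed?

Caregiver Credit: base = 5 × $7,225 = $36,125. 21% of the $76,200 excess over $126,000 is $16,002; credit = $36,125 − $16,002 = $20,123.

$20,123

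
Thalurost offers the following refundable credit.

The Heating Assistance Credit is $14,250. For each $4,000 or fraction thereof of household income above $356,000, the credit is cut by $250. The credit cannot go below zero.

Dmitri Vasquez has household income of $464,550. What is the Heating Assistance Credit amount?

Heating Assistance Credit: income exceeds $356,000 by $108,550, which is 28 full-or-partial $4,000 increments; reduction = 28 × $250 = $7,000, leaving $7,250.

$7,250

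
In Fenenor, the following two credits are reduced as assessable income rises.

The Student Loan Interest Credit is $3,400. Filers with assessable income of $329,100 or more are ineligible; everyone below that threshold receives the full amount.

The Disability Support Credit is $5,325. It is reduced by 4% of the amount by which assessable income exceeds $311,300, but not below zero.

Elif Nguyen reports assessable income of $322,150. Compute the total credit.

$8,291

Student Loan Interest Credit: $322,150 is below the $329,100 cutoff, so the full $3,400 applies.
Disability Support Credit: 4% of the $10,850 excess over $311,300 is $434; credit = $5,325 − $434 = $4,891.
Total: $3,400 + $4,891 = $8,291.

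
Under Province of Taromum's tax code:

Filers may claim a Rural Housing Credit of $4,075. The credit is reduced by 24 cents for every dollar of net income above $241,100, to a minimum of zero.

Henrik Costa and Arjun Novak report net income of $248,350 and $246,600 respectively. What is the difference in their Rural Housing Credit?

Henrik ($248,350): Rural Housing Credit: 24% of the $7,250 excess over $241,100 is $1,740; credit = $4,075 − $1,740 = $2,335.
Arjun ($246,600): Rural Housing Credit: 24% of the $5,500 excess over $241,100 is $1,320; credit = $4,075 − $1,320 = $2,755.
Difference: |$2,335 − $2,755| = $420.

$420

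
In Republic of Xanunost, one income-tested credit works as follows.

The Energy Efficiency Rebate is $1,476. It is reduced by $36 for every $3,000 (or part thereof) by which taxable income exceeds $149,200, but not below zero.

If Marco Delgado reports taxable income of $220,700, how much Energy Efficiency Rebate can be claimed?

Energy Efficiency Rebate: income exceeds $149,200 by $71,500, which is 24 full-or-partial $3,000 increments; reduction = 24 × $36 = $864, leaving $612.

$612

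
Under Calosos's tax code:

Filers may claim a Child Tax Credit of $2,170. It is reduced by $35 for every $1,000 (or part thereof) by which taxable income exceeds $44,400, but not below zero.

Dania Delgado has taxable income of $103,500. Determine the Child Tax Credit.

$70

Child Tax Credit: income exceeds $44,400 by $59,100, which is 60 full-or-partial $1,000 increments; reduction = 60 × $35 = $2,100, leaving $70.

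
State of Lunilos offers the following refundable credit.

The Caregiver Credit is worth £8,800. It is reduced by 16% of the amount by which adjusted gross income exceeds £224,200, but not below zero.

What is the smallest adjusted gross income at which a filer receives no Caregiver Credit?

£279,200

The credit falls by 16% of each pound above £224,200, so it reaches zero when the excess is £8,800 / 16% = £55,000: income = £224,200 + £55,000 = £279,200.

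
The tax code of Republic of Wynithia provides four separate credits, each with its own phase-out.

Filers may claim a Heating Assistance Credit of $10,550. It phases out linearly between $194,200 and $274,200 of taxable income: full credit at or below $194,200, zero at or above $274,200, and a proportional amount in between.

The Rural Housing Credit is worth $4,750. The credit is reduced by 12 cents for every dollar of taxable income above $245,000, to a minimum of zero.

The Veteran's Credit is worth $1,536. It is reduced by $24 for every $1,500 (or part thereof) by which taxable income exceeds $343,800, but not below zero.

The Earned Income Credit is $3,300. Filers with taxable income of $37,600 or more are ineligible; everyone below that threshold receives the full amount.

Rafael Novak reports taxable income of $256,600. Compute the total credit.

Heating Assistance Credit: $256,600 is $62,400 into a $80,000 phase-out range, leaving 17,600/80,000 of the credit: $10,550 × 17,600/80,000 = $2,321.
Rural Housing Credit: 12% of the $11,600 excess over $245,000 is $1,392; credit = $4,750 − $1,392 = $3,358.
Veteran's Credit: $256,600 is at or below the $343,800 threshold, so the full $1,536 applies.
Earned Income Credit: $256,600 meets or exceeds the $37,600 cutoff, so the credit is $0.
Total: $2,321 + $3,358 + $1,536 + $0 = $7,215.

$7,215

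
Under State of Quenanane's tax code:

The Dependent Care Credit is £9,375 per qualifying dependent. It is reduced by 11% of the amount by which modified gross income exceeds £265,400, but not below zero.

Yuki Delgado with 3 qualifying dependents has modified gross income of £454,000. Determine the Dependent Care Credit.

£7,379

Dependent Care Credit: base = 3 × £9,375 = £28,125. 11% of the £188,600 excess over £265,400 is £20,746; credit = £28,125 − £20,746 = £7,379.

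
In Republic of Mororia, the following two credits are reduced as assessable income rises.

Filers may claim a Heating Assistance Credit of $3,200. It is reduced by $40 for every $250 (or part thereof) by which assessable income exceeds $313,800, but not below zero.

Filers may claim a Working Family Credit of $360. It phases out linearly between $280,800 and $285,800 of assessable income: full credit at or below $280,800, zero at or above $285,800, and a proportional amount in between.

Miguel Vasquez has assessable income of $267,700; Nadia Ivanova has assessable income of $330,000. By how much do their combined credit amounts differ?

$2,960

Miguel ($267,700): Heating Assistance Credit: $267,700 is at or below the $313,800 threshold, so the full $3,200 applies. Working Family Credit: $267,700 is at or below the $280,800 threshold, so the full $360 applies. total $3,200 + $360 = $3,560
Nadia ($330,000): Heating Assistance Credit: income exceeds $313,800 by $16,200, which is 65 full-or-partial $250 increments; reduction = 65 × $40 = $2,600, leaving $600. Working Family Credit: $330,000 is at or above $285,800, so the credit is $0. total $600 + $0 = $600
Difference: |$3,560 − $600| = $2,960.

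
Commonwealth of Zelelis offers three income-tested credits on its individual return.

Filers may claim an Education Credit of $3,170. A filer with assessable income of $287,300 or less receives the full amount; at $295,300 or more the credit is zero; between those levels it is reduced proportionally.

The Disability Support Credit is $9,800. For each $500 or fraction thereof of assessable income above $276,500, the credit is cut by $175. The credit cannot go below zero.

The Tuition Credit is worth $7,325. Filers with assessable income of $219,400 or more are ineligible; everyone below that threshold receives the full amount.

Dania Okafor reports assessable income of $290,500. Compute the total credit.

$6,802

Education Credit: $290,500 is $3,200 into a $8,000 phase-out range, leaving 4,800/8,000 of the credit: $3,170 × 4,800/8,000 = $1,902.
Disability Support Credit: income exceeds $276,500 by $14,000, which is 28 full-or-partial $500 increments; reduction = 28 × $175 = $4,900, leaving $4,900.
Tuition Credit: $290,500 meets or exceeds the $219,400 cutoff, so the credit is $0.
Total: $1,902 + $4,900 + $0 = $6,802.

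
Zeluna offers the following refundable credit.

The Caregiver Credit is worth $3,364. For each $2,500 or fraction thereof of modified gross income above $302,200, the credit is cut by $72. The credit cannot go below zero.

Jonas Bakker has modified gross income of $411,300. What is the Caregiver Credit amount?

$196

Caregiver Credit: income exceeds $302,200 by $109,100, which is 44 full-or-partial $2,500 increments; reduction = 44 × $72 = $3,168, leaving $196.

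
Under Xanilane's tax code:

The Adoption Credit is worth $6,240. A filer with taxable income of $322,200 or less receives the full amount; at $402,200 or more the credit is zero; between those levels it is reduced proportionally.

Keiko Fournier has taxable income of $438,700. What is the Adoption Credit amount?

Adoption Credit: $438,700 is at or above $402,200, so the credit is $0.

$0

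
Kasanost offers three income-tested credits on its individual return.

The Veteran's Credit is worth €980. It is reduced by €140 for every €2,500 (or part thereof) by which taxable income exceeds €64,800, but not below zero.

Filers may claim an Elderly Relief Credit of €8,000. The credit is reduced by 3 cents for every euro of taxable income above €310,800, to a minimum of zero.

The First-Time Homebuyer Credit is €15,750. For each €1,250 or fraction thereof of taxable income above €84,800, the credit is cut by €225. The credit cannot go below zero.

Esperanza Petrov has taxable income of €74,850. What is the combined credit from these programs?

€24,030

Veteran's Credit: income exceeds €64,800 by €10,050, which is 5 full-or-partial €2,500 increments; reduction = 5 × €140 = €700, leaving €280.
Elderly Relief Credit: €74,850 is at or below the €310,800 threshold, so the full €8,000 applies.
First-Time Homebuyer Credit: €74,850 is at or below the €84,800 threshold, so the full €15,750 applies.
Total: €280 + €8,000 + €15,750 = €24,030.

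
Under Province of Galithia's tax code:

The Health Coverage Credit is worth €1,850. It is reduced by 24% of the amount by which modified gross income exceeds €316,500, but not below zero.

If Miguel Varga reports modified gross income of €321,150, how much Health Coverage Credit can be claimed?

Health Coverage Credit: 24% of the €4,650 excess over €316,500 is €1,116; credit = €1,850 − €1,116 = €734.

€734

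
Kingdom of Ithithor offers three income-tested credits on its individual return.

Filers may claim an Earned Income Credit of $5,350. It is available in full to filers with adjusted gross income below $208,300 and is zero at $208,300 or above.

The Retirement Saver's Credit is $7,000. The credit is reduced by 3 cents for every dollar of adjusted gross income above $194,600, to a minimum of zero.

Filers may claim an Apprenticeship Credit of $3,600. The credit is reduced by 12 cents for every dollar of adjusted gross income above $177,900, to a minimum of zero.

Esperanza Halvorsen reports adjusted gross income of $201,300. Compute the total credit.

$12,941

Earned Income Credit: $201,300 is below the $208,300 cutoff, so the full $5,350 applies.
Retirement Saver's Credit: 3% of the $6,700 excess over $194,600 is $201; credit = $7,000 − $201 = $6,799.
Apprenticeship Credit: 12% of the $23,400 excess over $177,900 is $2,808; credit = $3,600 − $2,808 = $792.
Total: $5,350 + $6,799 + $792 = $12,941.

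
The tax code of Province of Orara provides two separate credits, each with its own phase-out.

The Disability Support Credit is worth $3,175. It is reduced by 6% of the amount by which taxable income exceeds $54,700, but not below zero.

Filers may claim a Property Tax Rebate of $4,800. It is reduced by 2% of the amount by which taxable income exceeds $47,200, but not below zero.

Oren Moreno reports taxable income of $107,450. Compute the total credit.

Disability Support Credit: 6% of the $52,750 excess over $54,700 is $3,165; credit = $3,175 − $3,165 = $10.
Property Tax Rebate: 2% of the $60,250 excess over $47,200 is $1,205; credit = $4,800 − $1,205 = $3,595.
Total: $10 + $3,595 = $3,605.

$3,605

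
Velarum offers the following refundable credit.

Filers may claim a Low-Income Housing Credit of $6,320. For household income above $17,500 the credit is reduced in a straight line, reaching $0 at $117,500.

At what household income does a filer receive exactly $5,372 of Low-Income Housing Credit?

$5,372 is 5,372/6,320 of the full $6,320, so 948/6,320 of the $100,000 range has been used: income = $17,500 + $100,000 × 948/6,320 = $32,500.

$32,500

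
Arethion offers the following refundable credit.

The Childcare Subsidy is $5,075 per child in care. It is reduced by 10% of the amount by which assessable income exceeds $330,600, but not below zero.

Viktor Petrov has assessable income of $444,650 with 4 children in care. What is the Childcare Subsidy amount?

Childcare Subsidy: base = 4 × $5,075 = $20,300. 10% of the $114,050 excess over $330,600 is $11,405; credit = $20,300 − $11,405 = $8,895.

$8,895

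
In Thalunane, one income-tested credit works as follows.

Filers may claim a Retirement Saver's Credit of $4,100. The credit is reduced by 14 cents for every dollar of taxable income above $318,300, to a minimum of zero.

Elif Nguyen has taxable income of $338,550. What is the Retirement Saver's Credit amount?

Retirement Saver's Credit: 14% of the $20,250 excess over $318,300 is $2,835; credit = $4,100 − $2,835 = $1,265.

$1,265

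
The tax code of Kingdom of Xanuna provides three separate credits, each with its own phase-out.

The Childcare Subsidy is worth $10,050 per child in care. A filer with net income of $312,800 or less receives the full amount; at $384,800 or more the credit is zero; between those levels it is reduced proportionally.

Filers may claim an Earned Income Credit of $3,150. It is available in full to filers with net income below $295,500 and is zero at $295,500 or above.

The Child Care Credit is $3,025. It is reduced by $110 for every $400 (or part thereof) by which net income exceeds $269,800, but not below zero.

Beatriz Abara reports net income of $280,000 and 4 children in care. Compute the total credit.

$43,515

Childcare Subsidy: base = 4 × $10,050 = $40,200. $280,000 is at or below the $312,800 threshold, so the full $40,200 applies.
Earned Income Credit: $280,000 is below the $295,500 cutoff, so the full $3,150 applies.
Child Care Credit: income exceeds $269,800 by $10,200, which is 26 full-or-partial $400 increments; reduction = 26 × $110 = $2,860, leaving $165.
Total: $40,200 + $3,150 + $165 = $43,515.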